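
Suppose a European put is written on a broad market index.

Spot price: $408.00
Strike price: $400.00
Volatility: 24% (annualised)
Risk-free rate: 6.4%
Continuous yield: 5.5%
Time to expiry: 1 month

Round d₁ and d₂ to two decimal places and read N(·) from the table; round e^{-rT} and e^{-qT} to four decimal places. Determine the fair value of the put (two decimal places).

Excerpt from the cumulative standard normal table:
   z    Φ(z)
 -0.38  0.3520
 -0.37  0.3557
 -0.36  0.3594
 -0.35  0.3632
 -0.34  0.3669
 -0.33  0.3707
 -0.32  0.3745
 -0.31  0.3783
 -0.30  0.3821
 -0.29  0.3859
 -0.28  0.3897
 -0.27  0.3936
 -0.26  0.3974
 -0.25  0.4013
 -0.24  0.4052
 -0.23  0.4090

T = 0.08333;  σ√T = 0.0693
d₁ = [ln(408/400) + (0.064 − 0.055 + 0.24²/2)·0.08333] / 0.0693 = [0.0198 + 0.0032] / 0.0693 = 0.3313 ⇒ 0.33
d₂ = d₁ − σ√T = 0.3313 − 0.0693 = 0.2620 ⇒ 0.26
e^(−qT) = e^(−0.055·0.08333) = 0.9954;  e^(−rT) = e^(−0.064·0.08333) = 0.9947
N(−d₂) = N(-0.26) = 0.3974;  N(−d₁) = N(-0.33) = 0.3707
P = 400·0.9947·0.3974 − 408·0.9954·0.3707 = 158.1175 − 150.5499 = 7.5676

$7.57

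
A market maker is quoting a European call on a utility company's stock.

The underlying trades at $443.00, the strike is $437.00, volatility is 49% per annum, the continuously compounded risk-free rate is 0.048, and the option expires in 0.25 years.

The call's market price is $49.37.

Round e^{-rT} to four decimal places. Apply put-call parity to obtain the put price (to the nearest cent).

$38.17

e^(−rT) = e^(−0.048·0.25) = 0.9881
Put-call parity: C − P = S − K·e^(−rT) = 443 − 437·0.9881 = 443 − 431.7997 = 11.2003
P = C − (C − P) = 49.37 − (11.2003) = 38.1697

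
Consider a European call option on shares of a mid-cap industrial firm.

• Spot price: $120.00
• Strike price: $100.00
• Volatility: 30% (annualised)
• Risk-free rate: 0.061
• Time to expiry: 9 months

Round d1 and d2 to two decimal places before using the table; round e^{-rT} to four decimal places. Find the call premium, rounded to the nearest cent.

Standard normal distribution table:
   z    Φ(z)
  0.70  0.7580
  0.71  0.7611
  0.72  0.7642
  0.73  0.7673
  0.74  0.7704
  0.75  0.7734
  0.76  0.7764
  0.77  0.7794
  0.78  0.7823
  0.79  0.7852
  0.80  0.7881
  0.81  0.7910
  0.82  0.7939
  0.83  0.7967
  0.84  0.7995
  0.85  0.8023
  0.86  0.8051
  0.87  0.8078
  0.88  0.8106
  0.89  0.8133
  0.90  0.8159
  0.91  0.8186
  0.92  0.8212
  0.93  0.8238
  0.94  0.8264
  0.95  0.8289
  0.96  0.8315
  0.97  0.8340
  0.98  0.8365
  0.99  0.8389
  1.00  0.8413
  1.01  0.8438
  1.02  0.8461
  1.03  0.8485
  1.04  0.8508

σ√T = 0.3 × 0.8660 = 0.2598
d₁ = [ln(120/100) + (0.061 + 0.3²/2)·0.75] / 0.2598 = [0.1823 + 0.0795] / 0.2598 = 1.0078 → 1.01
d₂ = d₁ − σ√T = 1.0078 − 0.2598 = 0.7479 → 0.75
exp(−rT) = exp(−0.061·0.75) = 0.9553
C = 120·N(1.01) − 100·0.9553·N(0.75) = 120·0.8438 − 100·0.9553·0.7734 = 101.2560 − 73.8829 = 27.3731

$27.37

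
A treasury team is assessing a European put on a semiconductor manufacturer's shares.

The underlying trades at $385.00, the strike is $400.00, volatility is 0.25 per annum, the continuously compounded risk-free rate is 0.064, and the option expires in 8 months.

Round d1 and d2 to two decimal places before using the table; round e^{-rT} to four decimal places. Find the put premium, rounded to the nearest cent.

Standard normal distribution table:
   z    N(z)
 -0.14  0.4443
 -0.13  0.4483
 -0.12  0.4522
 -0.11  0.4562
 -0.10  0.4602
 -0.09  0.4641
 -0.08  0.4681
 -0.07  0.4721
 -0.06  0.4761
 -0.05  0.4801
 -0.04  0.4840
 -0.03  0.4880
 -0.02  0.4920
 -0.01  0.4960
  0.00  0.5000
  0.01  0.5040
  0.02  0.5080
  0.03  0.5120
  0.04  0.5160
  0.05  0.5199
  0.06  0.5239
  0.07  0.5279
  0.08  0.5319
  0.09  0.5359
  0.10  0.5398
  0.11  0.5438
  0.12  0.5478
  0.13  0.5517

σ√T = 0.25 × 0.8165 = 0.2041
d₁ = [ln(385/400) + (0.064 + 0.25²/2)·0.6667] / 0.2041 = [-0.0382 + 0.0635] / 0.2041 = 0.1238 → 0.12
d₂ = d₁ − σ√T = 0.1238 − 0.2041 = -0.0803 → -0.08
e^(−rT) = e^(−0.064·0.6667) = 0.9582
N(−d₂) = N(0.08) = 0.5319;  N(−d₁) = N(-0.12) = 0.4522
P = 400·0.9582·0.5319 − 385·0.4522 = 203.8666 − 174.0970 = 29.7696

$29.77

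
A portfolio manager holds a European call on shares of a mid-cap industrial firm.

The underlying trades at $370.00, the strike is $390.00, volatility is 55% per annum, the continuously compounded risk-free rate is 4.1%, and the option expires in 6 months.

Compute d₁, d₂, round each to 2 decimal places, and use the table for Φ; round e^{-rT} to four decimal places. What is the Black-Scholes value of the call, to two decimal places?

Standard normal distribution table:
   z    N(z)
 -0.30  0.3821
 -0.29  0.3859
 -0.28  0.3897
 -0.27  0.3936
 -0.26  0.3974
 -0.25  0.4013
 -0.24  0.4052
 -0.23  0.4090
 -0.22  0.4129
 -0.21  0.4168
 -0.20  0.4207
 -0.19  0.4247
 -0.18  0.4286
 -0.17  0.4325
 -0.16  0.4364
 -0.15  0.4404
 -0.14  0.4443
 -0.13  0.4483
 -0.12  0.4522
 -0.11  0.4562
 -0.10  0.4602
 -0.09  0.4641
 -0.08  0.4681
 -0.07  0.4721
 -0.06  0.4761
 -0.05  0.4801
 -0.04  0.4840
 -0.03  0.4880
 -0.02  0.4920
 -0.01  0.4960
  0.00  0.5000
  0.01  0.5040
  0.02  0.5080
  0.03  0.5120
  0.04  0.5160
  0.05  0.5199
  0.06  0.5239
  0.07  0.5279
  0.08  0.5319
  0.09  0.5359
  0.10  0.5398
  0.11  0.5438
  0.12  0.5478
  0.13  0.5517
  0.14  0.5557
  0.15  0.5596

$52.31

T = 0.5;  σ√T = 0.3889
d₁ = [ln(370/390) + (0.041 + 0.55²/2)·0.5] / 0.3889 = [-0.0526 + 0.0961] / 0.3889 = 0.1118 ⇒ 0.11
d₂ = d₁ − σ√T = 0.1118 − 0.3889 = -0.2771 ⇒ -0.28
exp(−rT) = exp(−0.041·0.5) = 0.9797
N(d₁) = N(0.11) = 0.5438;  N(d₂) = N(-0.28) = 0.3897
C = 370·0.5438 − 390·0.9797·0.3897 = 201.2060 − 148.8977 = 52.3083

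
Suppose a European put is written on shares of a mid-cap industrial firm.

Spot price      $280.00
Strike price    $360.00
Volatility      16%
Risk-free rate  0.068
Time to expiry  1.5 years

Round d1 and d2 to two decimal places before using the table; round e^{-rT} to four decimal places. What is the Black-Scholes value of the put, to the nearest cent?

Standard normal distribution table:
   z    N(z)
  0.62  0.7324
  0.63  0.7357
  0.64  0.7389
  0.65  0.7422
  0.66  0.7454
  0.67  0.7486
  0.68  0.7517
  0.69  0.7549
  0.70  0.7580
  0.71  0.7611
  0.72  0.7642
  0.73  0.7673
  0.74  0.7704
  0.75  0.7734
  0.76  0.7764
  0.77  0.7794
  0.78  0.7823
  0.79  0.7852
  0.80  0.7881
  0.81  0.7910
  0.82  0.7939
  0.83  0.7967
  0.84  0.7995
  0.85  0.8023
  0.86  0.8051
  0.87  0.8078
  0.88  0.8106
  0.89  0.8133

σ√T = 0.16·√1.5 = 0.1960
d₁ = [ln(280/360) + (0.068 + 0.16²/2)·1.5] / 0.1960 = [-0.2513 + 0.1212] / 0.1960 = -0.6640 ⇒ -0.66
d₂ = d₁ − σ√T = -0.6640 − 0.1960 = -0.8599 ⇒ -0.86
e^(−rT) = e^(−0.068·1.5) = 0.9030
N(−d₂) = N(0.86) = 0.8051;  N(−d₁) = N(0.66) = 0.7454
P = 360·0.9030·0.8051 − 280·0.7454 = 261.7219 − 208.7120 = 53.0099

$53.01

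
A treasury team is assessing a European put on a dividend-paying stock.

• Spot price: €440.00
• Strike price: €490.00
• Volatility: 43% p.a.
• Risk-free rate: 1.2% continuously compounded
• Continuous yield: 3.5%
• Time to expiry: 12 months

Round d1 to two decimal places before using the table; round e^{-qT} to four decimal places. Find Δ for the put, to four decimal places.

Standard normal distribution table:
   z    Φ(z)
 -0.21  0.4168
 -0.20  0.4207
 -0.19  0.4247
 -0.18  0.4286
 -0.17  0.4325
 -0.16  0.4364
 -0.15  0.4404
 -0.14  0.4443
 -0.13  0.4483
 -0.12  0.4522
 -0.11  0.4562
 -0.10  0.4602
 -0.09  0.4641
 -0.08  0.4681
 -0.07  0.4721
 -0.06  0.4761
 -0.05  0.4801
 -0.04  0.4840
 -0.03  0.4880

-0.5175

σ√T = 0.43·√1 = 0.4300
d₁ = [ln(440/490) + (0.012 − 0.035 + 0.43²/2)·1] / 0.4300 = [-0.1076 + 0.0694] / 0.4300 = -0.0888 → -0.09
N(d₁) = N(-0.09) = 0.4641
Δ_put = e^(−qT)·(N(d₁) − 1) = 0.9656·(0.4641 − 1) = -0.5175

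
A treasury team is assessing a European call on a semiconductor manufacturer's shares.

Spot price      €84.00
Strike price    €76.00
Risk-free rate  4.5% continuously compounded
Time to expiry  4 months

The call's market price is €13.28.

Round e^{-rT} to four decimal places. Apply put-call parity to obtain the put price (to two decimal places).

e^(−rT) = e^(−0.045·0.3333) = 0.9851
Put-call parity: C − P = S − K·e^(−rT) = 84 − 76·0.9851 = 84 − 74.8676 = 9.1324
P = C − (C − P) = 13.28 − (9.1324) = 4.1476

€4.15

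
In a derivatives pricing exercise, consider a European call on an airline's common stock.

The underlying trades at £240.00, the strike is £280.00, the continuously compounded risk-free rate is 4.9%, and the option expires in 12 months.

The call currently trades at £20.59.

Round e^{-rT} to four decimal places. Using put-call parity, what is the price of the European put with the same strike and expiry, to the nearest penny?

e^(−rT) = e^(−0.049·1) = 0.9522
Put-call parity: C − P = S − K·e^(−rT) = 240 − 280·0.9522 = 240 − 266.6160 = -26.6160
P = C − (C − P) = 20.59 − (-26.6160) = 47.2060

£47.21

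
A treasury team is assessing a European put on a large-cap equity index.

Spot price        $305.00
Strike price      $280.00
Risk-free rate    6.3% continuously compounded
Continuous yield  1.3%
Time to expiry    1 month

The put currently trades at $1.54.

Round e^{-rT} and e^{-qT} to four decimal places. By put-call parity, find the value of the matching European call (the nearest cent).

$27.66

exp(−qT) = exp(−0.013·0.08333) = 0.9989;  exp(−rT) = exp(−0.063·0.08333) = 0.9948
Put-call parity: C − P = S·e^(−qT) − K·e^(−rT) = 305·0.9989 − 280·0.9948 = 304.6645 − 278.5440 = 26.1205
C = P + (C − P) = 1.54 + (26.1205) = 27.6605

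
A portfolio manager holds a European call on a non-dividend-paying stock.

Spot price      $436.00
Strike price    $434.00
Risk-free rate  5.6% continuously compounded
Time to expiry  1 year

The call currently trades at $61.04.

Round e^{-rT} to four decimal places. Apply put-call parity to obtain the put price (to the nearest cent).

$35.39

e^(−rT) = e^(−0.056·1) = 0.9455
Put-call parity: C − P = S − K·e^(−rT) = 436 − 434·0.9455 = 436 − 410.3470 = 25.6530
P = C − (C − P) = 61.04 − (25.6530) = 35.3870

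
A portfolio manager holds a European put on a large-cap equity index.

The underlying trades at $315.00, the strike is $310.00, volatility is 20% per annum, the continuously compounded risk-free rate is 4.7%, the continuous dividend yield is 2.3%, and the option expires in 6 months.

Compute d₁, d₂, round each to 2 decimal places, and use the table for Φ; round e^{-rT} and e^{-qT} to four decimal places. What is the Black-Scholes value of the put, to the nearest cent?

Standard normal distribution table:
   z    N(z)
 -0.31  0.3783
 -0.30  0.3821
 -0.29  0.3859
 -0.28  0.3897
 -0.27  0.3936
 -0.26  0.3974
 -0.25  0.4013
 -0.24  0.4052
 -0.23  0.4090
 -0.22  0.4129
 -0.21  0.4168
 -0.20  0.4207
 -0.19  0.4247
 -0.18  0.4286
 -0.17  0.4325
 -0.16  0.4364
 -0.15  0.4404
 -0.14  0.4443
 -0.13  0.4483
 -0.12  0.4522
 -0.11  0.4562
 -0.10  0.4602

σ√T = 0.2·√0.5 = 0.1414
d₁ = [ln(315/310) + (0.047 − 0.023 + ½·0.2²)·0.5] / (σ√T) = (0.0160 + 0.0220) / 0.1414 = 0.2687 ≈ 0.27
d₂ = 0.2687 − 0.1414 = 0.1273 ≈ 0.13
exp(−qT) = exp(−0.023·0.5) = 0.9886;  exp(−rT) = exp(−0.047·0.5) = 0.9768
N(−d₂) = N(-0.13) = 0.4483;  N(−d₁) = N(-0.27) = 0.3936
P = 310·0.9768·0.4483 − 315·0.9886·0.3936 = 135.7488 − 122.5706 = 13.1782

$13.18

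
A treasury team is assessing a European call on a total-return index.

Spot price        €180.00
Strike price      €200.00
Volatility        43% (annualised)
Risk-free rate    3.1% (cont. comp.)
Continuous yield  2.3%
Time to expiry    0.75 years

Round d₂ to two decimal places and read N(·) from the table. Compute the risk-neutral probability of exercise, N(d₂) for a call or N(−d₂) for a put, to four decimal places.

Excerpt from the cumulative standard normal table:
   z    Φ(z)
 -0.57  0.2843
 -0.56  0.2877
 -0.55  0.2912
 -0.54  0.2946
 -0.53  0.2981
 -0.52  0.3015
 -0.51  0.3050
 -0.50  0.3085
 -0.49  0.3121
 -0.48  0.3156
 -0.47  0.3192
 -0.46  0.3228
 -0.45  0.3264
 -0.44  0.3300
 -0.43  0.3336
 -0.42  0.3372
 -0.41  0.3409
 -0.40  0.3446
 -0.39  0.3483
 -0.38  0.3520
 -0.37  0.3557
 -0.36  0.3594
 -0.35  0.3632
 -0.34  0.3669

0.3264

σ√T = 0.43·√0.75 = 0.3724
d₁ = [ln(180/200) + (0.031 − 0.023 + ½·0.43²)·0.75] / (σ√T) = (-0.1054 + 0.0753) / 0.3724 = -0.0806 ⇒ -0.08
d₂ = -0.0806 − 0.3724 = -0.4530 ⇒ -0.45
Pr(exercise) under Q = N(d₂) = 0.3264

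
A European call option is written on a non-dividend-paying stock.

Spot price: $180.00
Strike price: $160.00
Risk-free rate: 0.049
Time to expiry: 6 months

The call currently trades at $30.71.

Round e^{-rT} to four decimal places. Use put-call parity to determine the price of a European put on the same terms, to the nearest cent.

$6.84

e^(−rT) = e^(−0.049·0.5) = 0.9758
Put-call parity: C − P = S − K·e^(−rT) = 180 − 160·0.9758 = 180 − 156.1280 = 23.8720
P = C − (C − P) = 30.71 − (23.8720) = 6.8380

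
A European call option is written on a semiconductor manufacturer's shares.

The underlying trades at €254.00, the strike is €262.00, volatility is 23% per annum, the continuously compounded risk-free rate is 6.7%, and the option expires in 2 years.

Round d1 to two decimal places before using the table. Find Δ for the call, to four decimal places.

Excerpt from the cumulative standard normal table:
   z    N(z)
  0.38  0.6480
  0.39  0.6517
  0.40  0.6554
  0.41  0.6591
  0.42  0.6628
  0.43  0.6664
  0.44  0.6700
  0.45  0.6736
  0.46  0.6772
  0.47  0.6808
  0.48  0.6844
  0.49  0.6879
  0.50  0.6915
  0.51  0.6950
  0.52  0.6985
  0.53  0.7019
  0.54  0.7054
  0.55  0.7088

0.6844

σ√T = 0.23·√2 = 0.3253
d₁ = [ln(254/262) + (0.067 + ½·0.23²)·2] / (σ√T) = (-0.0310 + 0.1869) / 0.3253 = 0.4793 → 0.48
N(d₁) = N(0.48) = 0.6844
Δ_call = N(d₁) = 0.6844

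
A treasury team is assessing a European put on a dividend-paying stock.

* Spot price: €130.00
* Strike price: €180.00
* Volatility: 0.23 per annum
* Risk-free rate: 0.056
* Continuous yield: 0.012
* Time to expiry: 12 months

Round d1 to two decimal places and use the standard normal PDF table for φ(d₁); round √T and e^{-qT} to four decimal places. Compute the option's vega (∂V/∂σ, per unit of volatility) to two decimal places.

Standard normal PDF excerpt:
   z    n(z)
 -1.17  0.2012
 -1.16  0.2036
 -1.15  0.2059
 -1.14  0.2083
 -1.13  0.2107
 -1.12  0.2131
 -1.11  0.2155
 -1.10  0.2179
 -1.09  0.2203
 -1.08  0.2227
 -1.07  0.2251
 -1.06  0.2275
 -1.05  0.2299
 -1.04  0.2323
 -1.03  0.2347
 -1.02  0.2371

σ√T = 0.23·√1 = 0.2300
d₁ = [ln(130/180) + (0.056 − 0.012 + 0.23²/2)·1] / 0.2300 = [-0.3254 + 0.0704] / 0.2300 = -1.1086 which rounds to -1.11
√T = √1 = 1.0000
φ(d₁) = φ(-1.11) = 0.2155
e^(−qT) = e^(−0.012·1) = 0.9881
vega = S·e^(−qT)·φ(d₁)·√T = 130·0.9881·0.2155·1.0000 = 27.6816
(Call and put vega coincide under Black-Scholes.)

27.68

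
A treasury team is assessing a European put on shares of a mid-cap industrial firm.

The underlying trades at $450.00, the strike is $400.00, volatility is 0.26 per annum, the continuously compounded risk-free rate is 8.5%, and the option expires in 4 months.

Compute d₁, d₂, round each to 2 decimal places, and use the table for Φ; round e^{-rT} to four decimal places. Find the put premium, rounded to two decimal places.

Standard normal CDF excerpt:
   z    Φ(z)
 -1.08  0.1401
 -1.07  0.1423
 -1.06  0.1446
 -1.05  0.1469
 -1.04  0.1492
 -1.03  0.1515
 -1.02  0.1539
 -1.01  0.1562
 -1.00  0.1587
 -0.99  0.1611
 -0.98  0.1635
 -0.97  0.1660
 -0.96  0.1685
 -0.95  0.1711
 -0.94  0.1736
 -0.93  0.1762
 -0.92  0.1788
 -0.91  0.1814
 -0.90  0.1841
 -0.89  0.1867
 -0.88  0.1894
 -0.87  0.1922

σ√T = 0.26 × 0.5774 = 0.1501
d₁ = [ln(450/400) + (0.085 + 0.26²/2)·0.3333] / 0.1501 = [0.1178 + 0.0396] / 0.1501 = 1.0484 ⇒ 1.05
d₂ = d₁ − σ√T = 1.0484 − 0.1501 = 0.8983 ⇒ 0.90
exp(−rT) = exp(−0.085·0.3333) = 0.9721
N(−d₂) = N(-0.90) = 0.1841;  N(−d₁) = N(-1.05) = 0.1469
P = 400·0.9721·0.1841 − 450·0.1469 = 71.5854 − 66.1050 = 5.4804

$5.48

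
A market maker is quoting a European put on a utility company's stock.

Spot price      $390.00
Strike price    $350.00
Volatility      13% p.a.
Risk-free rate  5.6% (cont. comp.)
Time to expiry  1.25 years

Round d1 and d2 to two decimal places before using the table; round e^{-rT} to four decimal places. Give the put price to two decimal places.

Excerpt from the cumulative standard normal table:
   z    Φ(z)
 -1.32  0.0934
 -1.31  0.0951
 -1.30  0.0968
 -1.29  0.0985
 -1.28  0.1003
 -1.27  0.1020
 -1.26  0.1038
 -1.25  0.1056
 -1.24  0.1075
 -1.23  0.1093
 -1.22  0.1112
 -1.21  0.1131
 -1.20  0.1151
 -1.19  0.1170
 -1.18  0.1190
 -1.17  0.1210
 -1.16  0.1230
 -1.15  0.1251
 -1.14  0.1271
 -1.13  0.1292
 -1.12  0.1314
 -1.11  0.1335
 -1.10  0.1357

$3.07

σ√T = 0.13 × 1.1180 = 0.1453
ln(S/K) + (r + σ²/2)T = ln(390/350) + (0.056 + 0.13²/2)·1.25 = 0.1082 + 0.0806 = 0.1888
d₁ = 0.1888 / 0.1453 = 1.2988 → 1.30
d₂ = d₁ − σ√T = 1.2988 − 0.1453 = 1.1535 → 1.15
exp(−rT) = exp(−0.056·1.25) = 0.9324
P = 350·0.9324·N(-1.15) − 390·N(-1.30) = 350·0.9324·0.1251 − 390·0.0968 = 40.8251 − 37.7520 = 3.0731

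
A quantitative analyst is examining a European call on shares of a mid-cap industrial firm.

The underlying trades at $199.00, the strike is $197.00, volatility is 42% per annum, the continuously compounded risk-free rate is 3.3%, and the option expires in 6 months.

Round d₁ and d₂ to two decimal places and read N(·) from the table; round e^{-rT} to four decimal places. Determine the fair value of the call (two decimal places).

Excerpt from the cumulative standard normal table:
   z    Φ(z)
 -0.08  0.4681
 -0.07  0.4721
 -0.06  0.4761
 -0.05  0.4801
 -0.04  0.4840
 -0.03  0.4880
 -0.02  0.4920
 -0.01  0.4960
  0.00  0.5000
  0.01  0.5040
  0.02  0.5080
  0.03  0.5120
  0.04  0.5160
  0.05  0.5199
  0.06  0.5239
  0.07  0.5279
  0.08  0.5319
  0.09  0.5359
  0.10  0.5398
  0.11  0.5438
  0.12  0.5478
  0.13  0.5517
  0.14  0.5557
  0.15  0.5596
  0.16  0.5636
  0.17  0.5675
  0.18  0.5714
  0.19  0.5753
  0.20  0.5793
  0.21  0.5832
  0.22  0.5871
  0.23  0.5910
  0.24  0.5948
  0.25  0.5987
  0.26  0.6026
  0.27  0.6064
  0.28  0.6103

$26.11

T = 0.5;  σ√T = 0.2970
d₁ = [ln(199/197) + (0.033 + 0.42²/2)·0.5] / 0.2970 = [0.0101 + 0.0606] / 0.2970 = 0.2381 ⇒ 0.24
d₂ = d₁ − σ√T = 0.2381 − 0.2970 = -0.0589 ⇒ -0.06
e^(−rT) = e^(−0.033·0.5) = 0.9836
C = 199·N(0.24) − 197·0.9836·N(-0.06) = 199·0.5948 − 197·0.9836·0.4761 = 118.3652 − 92.2535 = 26.1117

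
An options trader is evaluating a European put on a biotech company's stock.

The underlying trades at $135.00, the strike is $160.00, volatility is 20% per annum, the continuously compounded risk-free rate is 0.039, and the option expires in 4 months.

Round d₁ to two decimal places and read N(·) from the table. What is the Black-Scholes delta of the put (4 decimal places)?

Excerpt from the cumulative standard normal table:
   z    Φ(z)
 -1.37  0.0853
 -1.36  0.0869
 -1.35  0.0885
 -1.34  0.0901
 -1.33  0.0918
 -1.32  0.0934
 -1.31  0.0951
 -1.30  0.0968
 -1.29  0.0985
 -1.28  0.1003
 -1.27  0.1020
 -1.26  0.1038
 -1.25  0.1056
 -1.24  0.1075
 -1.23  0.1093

σ√T = 0.2·√0.3333 = 0.1155
d₁ = [ln(135/160) + (0.039 + ½·0.2²)·0.3333] / (σ√T) = (-0.1699 + 0.0197) / 0.1155 = -1.3011 which rounds to -1.30
N(d₁) = N(-1.30) = 0.0968
Δ_put = N(d₁) − 1 = 0.0968 − 1 = -0.9032

-0.9032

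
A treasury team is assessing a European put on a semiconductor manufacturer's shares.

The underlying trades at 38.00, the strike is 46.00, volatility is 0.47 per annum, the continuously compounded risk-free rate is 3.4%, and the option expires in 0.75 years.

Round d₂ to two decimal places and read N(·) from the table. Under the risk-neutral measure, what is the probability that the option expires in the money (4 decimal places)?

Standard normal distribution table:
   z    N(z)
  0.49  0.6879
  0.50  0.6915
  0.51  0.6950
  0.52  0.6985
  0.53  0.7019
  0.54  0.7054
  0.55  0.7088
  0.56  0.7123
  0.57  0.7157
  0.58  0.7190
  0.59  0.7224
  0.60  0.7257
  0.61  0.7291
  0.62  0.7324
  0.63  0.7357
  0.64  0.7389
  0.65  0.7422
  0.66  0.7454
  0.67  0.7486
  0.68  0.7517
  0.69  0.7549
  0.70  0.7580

σ√T = 0.47·√0.75 = 0.4070
d₁ = [ln(38/46) + (0.034 + 0.47²/2)·0.75] / 0.4070 = [-0.1911 + 0.1083] / 0.4070 = -0.2032 ≈ -0.20
d₂ = d₁ − σ√T = -0.2032 − 0.4070 = -0.6103 ≈ -0.61
Risk-neutral Pr[S_T < K] = N(−d₂) = N(0.61) = 0.7291

0.7291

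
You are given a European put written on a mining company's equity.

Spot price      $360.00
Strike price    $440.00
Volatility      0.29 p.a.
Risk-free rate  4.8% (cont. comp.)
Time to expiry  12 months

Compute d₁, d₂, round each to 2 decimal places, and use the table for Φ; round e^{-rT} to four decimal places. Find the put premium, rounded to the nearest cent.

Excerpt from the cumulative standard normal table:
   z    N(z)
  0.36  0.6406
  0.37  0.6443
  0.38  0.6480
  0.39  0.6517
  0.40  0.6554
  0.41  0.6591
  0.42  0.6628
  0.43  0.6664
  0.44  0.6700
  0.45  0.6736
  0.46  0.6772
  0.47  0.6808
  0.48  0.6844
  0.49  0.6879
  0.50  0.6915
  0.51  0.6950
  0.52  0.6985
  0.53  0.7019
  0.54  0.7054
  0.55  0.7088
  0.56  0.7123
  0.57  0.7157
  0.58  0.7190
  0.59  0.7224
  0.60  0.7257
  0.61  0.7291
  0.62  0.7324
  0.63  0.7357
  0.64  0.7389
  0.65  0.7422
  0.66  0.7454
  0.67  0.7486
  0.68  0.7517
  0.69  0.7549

T = 1;  σ√T = 0.2900
d₁ = [ln(360/440) + (0.048 + 0.29²/2)·1] / 0.2900 = [-0.2007 + 0.0900] / 0.2900 = -0.3815 which rounds to -0.38
d₂ = d₁ − σ√T = -0.3815 − 0.2900 = -0.6715 which rounds to -0.67
e^(−rT) = e^(−0.048·1) = 0.9531
P = 440·0.9531·N(0.67) − 360·N(0.38) = 440·0.9531·0.7486 − 360·0.6480 = 313.9359 − 233.2800 = 80.6559

$80.66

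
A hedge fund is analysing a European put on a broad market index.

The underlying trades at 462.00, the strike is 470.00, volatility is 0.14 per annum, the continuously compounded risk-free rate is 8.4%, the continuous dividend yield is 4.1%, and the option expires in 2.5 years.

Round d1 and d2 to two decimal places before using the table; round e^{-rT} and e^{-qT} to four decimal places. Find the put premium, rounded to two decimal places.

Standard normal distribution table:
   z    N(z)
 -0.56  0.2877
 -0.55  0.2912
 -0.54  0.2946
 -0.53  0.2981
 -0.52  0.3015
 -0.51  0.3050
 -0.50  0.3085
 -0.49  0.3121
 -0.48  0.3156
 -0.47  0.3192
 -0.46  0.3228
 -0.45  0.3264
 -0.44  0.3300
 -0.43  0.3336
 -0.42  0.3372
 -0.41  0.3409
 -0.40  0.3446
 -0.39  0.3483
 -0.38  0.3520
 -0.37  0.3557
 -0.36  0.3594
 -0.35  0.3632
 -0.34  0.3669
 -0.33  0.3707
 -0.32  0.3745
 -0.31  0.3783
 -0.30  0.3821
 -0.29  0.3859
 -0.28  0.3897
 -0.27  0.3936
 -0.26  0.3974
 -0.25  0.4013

σ√T = 0.14 × 1.5811 = 0.2214
d₁ = [ln(462/470) + (0.084 − 0.041 + 0.14²/2)·2.5] / 0.2214 = [-0.0172 + 0.1320] / 0.2214 = 0.5188 which rounds to 0.52
d₂ = d₁ − σ√T = 0.5188 − 0.2214 = 0.2974 which rounds to 0.30
exp(−qT) = exp(−0.041·2.5) = 0.9026;  exp(−rT) = exp(−0.084·2.5) = 0.8106
P = 470·0.8106·N(-0.30) − 462·0.9026·N(-0.52) = 470·0.8106·0.3821 − 462·0.9026·0.3015 = 145.5732 − 125.7259 = 19.8474

19.85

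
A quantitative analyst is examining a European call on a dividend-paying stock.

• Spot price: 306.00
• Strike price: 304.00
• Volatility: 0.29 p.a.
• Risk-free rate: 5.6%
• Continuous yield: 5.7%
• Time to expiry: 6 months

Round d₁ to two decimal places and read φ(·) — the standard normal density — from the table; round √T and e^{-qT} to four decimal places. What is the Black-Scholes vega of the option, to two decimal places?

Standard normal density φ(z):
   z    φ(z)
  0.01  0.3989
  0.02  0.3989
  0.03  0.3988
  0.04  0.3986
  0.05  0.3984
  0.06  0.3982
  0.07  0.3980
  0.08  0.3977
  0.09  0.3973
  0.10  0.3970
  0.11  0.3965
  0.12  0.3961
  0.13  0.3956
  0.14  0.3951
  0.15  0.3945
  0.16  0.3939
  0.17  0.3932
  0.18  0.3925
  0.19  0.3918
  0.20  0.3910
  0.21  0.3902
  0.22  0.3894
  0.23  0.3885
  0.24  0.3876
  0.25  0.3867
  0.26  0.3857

σ√T = 0.29 × 0.7071 = 0.2051
d₁ = [ln(306/304) + (0.056 − 0.057 + 0.29²/2)·0.5] / 0.2051 = [0.0066 + 0.0205] / 0.2051 = 0.1321 ≈ 0.13
√T = √0.5 = 0.7071
φ(d₁) = φ(0.13) = 0.3956
exp(−qT) = exp(−0.057·0.5) = 0.9719
vega = S·exp(−qT)·φ(d₁)·√T = 306·0.9719·0.3956·0.7071 = 83.1917

83.19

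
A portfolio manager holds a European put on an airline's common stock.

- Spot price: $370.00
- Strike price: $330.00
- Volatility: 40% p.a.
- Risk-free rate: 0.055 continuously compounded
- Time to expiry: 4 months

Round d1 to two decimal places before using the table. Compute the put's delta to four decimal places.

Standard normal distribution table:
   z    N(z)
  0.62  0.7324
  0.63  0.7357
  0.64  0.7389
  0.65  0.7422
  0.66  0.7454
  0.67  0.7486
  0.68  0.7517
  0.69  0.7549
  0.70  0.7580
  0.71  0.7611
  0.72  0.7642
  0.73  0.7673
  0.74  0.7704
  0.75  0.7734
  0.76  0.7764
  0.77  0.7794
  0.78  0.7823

-0.2451

σ√T = 0.4·√0.3333 = 0.2309
d₁ = [ln(370/330) + (0.055 + 0.4²/2)·0.3333] / 0.2309 = [0.1144 + 0.0450] / 0.2309 = 0.6903 which rounds to 0.69
N(d₁) = N(0.69) = 0.7549
Δ_put = N(d₁) − 1 = 0.7549 − 1 = -0.2451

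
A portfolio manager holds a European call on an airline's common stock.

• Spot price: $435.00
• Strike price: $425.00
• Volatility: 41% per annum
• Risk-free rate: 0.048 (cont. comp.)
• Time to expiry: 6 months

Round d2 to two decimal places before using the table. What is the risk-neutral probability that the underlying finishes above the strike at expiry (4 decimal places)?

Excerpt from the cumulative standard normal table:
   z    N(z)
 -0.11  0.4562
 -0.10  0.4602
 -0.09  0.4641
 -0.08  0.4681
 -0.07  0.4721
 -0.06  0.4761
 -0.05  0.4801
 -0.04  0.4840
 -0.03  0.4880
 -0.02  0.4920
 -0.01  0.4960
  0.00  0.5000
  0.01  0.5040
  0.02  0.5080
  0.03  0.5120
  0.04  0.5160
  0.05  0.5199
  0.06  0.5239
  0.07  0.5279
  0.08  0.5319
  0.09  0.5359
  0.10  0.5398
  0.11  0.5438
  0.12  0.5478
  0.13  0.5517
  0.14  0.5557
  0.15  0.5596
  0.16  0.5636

σ√T = 0.41·√0.5 = 0.2899
ln(S/K) + (r + σ²/2)T = ln(435/425) + (0.048 + 0.41²/2)·0.5 = 0.0233 + 0.0660 = 0.0893
d₁ = 0.0893 / 0.2899 = 0.3080 ⇒ 0.31
d₂ = d₁ − σ√T = 0.3080 − 0.2899 = 0.0180 ⇒ 0.02
Risk-neutral Pr[S_T > K] = N(d₂) = N(0.02) = 0.5080

0.5080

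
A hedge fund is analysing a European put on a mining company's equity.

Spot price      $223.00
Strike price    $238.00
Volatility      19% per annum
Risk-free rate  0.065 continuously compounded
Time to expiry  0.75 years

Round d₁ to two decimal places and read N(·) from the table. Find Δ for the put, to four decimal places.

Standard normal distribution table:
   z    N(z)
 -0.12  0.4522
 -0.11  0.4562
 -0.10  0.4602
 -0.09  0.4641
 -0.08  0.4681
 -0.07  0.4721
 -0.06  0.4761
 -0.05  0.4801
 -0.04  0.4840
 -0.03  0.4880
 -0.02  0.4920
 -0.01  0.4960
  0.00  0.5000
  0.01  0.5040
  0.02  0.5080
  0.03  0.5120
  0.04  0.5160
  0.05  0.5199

σ√T = 0.19·√0.75 = 0.1645
d₁ = [ln(223/238) + (0.065 + ½·0.19²)·0.75] / (σ√T) = (-0.0651 + 0.0623) / 0.1645 = -0.0171 ≈ -0.02
N(d₁) = N(-0.02) = 0.4920
Δ_put = N(d₁) − 1 = 0.4920 − 1 = -0.5080

-0.5080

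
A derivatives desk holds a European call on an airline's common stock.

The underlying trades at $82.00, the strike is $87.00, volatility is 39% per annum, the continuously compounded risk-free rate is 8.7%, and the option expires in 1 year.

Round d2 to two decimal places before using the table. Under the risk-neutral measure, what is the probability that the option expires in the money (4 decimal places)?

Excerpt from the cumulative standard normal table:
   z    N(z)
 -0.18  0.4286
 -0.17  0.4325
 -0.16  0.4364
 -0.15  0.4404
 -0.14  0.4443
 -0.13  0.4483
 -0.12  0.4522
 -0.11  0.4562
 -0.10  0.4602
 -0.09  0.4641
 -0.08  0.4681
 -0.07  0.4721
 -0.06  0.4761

0.4522

T = 1;  σ√T = 0.3900
d₁ = [ln(82/87) + (0.087 + 0.39²/2)·1] / 0.3900 = [-0.0592 + 0.1631] / 0.3900 = 0.2663 → 0.27
d₂ = d₁ − σ√T = 0.2663 − 0.3900 = -0.1237 → -0.12
Risk-neutral Pr[S_T > K] = N(d₂) = N(-0.12) = 0.4522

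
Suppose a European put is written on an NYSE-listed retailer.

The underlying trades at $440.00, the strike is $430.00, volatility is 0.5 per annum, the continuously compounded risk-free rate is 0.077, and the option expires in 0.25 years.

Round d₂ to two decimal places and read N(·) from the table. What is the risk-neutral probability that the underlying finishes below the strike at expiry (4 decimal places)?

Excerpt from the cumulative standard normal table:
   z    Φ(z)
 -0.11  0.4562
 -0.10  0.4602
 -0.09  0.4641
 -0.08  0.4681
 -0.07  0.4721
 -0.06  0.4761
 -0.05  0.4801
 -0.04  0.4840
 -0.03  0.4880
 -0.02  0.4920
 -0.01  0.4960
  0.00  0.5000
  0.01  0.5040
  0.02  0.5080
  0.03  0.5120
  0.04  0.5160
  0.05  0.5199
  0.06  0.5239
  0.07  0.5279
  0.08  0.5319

T = 0.25;  σ√T = 0.2500
d₁ = [ln(440/430) + (0.077 + 0.5²/2)·0.25] / 0.2500 = [0.0230 + 0.0505] / 0.2500 = 0.2940 → 0.29
d₂ = d₁ − σ√T = 0.2940 − 0.2500 = 0.0440 → 0.04
Pr(exercise) under Q = N(−d₂) = N(-0.04) = 0.4840

0.4840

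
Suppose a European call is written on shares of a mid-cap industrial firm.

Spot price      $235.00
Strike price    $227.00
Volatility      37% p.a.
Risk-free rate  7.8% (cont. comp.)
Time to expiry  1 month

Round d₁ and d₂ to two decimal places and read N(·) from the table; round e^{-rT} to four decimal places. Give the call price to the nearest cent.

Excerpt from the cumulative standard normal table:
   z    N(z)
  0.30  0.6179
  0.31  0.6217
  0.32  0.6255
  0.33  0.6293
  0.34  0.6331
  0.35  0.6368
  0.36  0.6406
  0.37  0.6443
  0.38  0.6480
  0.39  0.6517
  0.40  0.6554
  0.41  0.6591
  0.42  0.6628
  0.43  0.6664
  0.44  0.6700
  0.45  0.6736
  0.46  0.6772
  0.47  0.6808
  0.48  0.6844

σ√T = 0.37·√0.08333 = 0.1068
d₁ = [ln(235/227) + (0.078 + 0.37²/2)·0.08333] / 0.1068 = [0.0346 + 0.0122] / 0.1068 = 0.4385 → 0.44
d₂ = d₁ − σ√T = 0.4385 − 0.1068 = 0.3317 → 0.33
exp(−rT) = exp(−0.078·0.08333) = 0.9935
C = 235·N(0.44) − 227·0.9935·N(0.33) = 235·0.6700 − 227·0.9935·0.6293 = 157.4500 − 141.9226 = 15.5274

$15.53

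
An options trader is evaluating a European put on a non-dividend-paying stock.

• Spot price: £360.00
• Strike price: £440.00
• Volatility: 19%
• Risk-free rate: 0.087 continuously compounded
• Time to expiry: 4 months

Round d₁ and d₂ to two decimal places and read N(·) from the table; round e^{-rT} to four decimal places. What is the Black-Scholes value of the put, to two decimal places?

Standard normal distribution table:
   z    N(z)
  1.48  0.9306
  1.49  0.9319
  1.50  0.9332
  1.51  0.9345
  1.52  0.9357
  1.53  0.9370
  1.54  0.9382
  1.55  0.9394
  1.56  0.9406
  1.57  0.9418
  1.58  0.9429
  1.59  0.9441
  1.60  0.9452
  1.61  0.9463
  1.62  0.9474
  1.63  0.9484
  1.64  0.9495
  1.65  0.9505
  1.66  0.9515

£68.51

σ√T = 0.19 × 0.5774 = 0.1097
d₁ = [ln(360/440) + (0.087 + 0.19²/2)·0.3333] / 0.1097 = [-0.2007 + 0.0350] / 0.1097 = -1.5101 which rounds to -1.51
d₂ = d₁ − σ√T = -1.5101 − 0.1097 = -1.6198 which rounds to -1.62
e^(−rT) = e^(−0.087·0.3333) = 0.9714
N(−d₂) = N(1.62) = 0.9474;  N(−d₁) = N(1.51) = 0.9345
P = 440·0.9714·0.9474 − 360·0.9345 = 404.9339 − 336.4200 = 68.5139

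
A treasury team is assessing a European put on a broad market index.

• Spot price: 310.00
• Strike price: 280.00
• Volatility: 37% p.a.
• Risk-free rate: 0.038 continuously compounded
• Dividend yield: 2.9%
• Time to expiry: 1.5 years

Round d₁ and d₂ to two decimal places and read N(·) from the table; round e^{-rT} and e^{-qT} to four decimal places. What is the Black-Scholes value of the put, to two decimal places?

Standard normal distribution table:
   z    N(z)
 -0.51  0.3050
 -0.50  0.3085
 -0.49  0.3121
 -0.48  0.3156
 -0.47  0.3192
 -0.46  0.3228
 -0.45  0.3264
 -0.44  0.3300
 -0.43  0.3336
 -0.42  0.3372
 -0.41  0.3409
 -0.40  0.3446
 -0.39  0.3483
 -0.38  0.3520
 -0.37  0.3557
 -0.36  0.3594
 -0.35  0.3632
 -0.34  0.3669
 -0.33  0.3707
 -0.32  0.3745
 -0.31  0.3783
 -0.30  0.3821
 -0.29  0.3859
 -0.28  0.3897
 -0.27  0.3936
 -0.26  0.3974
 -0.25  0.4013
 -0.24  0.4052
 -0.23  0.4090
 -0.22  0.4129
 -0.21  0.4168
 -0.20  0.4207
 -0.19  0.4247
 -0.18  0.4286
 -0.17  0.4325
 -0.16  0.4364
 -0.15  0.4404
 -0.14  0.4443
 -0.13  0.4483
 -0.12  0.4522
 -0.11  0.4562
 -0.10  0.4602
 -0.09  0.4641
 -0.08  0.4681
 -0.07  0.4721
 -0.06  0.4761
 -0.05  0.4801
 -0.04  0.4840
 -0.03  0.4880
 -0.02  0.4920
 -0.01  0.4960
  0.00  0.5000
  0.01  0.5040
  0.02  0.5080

35.40

σ√T = 0.37·√1.5 = 0.4532
d₁ = [ln(310/280) + (0.038 − 0.029 + 0.37²/2)·1.5] / 0.4532 = [0.1018 + 0.1162] / 0.4532 = 0.4810 which rounds to 0.48
d₂ = d₁ − σ√T = 0.4810 − 0.4532 = 0.0278 which rounds to 0.03
e^(−qT) = e^(−0.029·1.5) = 0.9574;  e^(−rT) = e^(−0.038·1.5) = 0.9446
N(−d₂) = N(-0.03) = 0.4880;  N(−d₁) = N(-0.48) = 0.3156
P = 280·0.9446·0.4880 − 310·0.9574·0.3156 = 129.0701 − 93.6682 = 35.4020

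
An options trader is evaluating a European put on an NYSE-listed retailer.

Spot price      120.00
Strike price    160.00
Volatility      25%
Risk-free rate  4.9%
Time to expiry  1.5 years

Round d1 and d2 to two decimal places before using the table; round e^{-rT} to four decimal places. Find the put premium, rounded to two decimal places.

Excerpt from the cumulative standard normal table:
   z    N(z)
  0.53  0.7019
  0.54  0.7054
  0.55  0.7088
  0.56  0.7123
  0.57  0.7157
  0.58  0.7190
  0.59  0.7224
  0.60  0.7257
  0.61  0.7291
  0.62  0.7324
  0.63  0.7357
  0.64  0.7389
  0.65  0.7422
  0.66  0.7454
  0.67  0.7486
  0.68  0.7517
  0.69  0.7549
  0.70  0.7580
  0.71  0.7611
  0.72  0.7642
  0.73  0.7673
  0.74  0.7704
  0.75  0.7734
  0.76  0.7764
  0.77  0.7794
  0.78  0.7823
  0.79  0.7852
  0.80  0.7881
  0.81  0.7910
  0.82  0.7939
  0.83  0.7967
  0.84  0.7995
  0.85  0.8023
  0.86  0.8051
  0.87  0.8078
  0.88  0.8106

σ√T = 0.25 × 1.2247 = 0.3062
ln(S/K) + (r + σ²/2)T = ln(120/160) + (0.049 + 0.25²/2)·1.5 = -0.2877 + 0.1204 = -0.1673
d₁ = -0.1673 / 0.3062 = -0.5464 → -0.55
d₂ = d₁ − σ√T = -0.5464 − 0.3062 = -0.8526 → -0.85
exp(−rT) = exp(−0.049·1.5) = 0.9291
P = 160·0.9291·N(0.85) − 120·N(0.55) = 160·0.9291·0.8023 − 120·0.7088 = 119.2667 − 85.0560 = 34.2107

34.21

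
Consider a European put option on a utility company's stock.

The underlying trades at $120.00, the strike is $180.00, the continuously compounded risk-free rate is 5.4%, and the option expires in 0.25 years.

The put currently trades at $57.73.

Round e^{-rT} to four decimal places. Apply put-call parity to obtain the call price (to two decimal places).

$0.14

e^(−rT) = e^(−0.054·0.25) = 0.9866
Put-call parity: C − P = S − K·e^(−rT) = 120 − 180·0.9866 = 120 − 177.5880 = -57.5880
C = P + (C − P) = 57.73 + (-57.5880) = 0.1420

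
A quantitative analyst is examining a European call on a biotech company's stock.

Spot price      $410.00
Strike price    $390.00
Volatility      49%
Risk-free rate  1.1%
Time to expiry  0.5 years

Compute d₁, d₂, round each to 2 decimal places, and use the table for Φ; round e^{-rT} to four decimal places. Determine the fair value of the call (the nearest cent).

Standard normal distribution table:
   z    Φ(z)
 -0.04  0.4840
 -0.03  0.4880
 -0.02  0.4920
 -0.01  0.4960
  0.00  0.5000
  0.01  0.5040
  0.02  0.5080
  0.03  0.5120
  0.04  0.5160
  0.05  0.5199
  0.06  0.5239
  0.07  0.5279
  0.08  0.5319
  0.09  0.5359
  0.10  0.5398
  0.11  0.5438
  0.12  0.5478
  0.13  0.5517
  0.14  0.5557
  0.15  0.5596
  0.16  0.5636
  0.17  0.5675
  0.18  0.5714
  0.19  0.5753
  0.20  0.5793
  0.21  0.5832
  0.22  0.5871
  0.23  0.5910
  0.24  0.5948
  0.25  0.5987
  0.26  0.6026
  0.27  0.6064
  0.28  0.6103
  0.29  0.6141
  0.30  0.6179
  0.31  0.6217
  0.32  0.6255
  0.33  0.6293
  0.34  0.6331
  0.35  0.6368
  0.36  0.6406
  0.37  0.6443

σ√T = 0.49·√0.5 = 0.3465
d₁ = [ln(410/390) + (0.011 + 0.49²/2)·0.5] / 0.3465 = [0.0500 + 0.0655] / 0.3465 = 0.3335 ⇒ 0.33
d₂ = d₁ − σ√T = 0.3335 − 0.3465 = -0.0130 ⇒ -0.01
e^(−rT) = e^(−0.011·0.5) = 0.9945
N(d₁) = N(0.33) = 0.6293;  N(d₂) = N(-0.01) = 0.4960
C = 410·0.6293 − 390·0.9945·0.4960 = 258.0130 − 192.3761 = 65.6369

$65.64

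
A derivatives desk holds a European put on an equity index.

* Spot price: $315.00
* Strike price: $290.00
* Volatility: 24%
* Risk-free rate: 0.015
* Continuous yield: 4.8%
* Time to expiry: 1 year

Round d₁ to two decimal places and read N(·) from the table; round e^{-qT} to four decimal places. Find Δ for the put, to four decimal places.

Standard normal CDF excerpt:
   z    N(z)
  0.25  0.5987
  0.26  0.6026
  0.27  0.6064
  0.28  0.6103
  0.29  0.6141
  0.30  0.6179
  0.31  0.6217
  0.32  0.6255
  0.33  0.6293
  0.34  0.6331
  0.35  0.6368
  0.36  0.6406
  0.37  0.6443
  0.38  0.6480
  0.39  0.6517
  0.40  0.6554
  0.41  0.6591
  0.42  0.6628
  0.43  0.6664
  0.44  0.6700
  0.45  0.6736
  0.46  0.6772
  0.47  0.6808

-0.3533

σ√T = 0.24 × 1.0000 = 0.2400
d₁ = [ln(315/290) + (0.015 − 0.048 + 0.24²/2)·1] / 0.2400 = [0.0827 − 0.0042] / 0.2400 = 0.3270 which rounds to 0.33
N(d₁) = N(0.33) = 0.6293
Δ_put = exp(−qT)·(N(d₁) − 1) = 0.9531·(0.6293 − 1) = -0.3533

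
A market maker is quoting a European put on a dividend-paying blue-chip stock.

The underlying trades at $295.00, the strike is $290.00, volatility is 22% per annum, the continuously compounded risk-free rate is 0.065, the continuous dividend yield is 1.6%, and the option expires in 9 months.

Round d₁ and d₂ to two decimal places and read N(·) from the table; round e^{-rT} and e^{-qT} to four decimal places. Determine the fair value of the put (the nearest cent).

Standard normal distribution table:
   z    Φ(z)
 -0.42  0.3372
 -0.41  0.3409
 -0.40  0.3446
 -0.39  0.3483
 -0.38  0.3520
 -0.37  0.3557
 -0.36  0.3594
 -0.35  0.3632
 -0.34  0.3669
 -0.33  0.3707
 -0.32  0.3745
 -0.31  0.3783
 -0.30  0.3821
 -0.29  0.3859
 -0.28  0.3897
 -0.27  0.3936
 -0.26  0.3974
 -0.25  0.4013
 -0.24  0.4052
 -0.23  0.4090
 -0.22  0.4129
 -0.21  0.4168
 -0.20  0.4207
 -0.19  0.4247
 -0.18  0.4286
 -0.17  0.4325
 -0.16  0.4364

$14.70

T = 0.75;  σ√T = 0.1905
d₁ = [ln(295/290) + (0.065 − 0.016 + 0.22²/2)·0.75] / 0.1905 = [0.0171 + 0.0549] / 0.1905 = 0.3779 ⇒ 0.38
d₂ = d₁ − σ√T = 0.3779 − 0.1905 = 0.1873 ⇒ 0.19
exp(−qT) = exp(−0.016·0.75) = 0.9881;  exp(−rT) = exp(−0.065·0.75) = 0.9524
N(−d₂) = N(-0.19) = 0.4247;  N(−d₁) = N(-0.38) = 0.3520
P = 290·0.9524·0.4247 − 295·0.9881·0.3520 = 117.3004 − 102.6043 = 14.6961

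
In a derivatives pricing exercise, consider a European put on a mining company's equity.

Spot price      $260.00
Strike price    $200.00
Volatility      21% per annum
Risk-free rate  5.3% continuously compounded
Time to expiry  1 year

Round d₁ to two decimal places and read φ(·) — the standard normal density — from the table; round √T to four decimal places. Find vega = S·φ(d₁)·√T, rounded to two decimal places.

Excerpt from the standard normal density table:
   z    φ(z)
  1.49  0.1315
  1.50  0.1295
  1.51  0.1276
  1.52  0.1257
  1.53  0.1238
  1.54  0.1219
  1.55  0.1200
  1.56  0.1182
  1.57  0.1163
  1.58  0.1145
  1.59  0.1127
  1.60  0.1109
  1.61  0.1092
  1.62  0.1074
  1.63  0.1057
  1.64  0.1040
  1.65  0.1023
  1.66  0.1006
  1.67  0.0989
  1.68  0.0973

28.39

T = 1;  σ√T = 0.2100
d₁ = [ln(260/200) + (0.053 + ½·0.21²)·1] / (σ√T) = (0.2624 + 0.0750) / 0.2100 = 1.6067 which rounds to 1.61
√T = √1 = 1.0000
φ(d₁) = φ(1.61) = 0.1092
vega = S·φ(d₁)·√T = 260·0.1092·1.0000 = 28.3920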